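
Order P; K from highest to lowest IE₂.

After 1 electron has been removed, what remains? P⁺ still has 4 valence electrons; K⁺ is the bare [Ar] core.
Core electrons are held far more tightly than valence electrons, so K tops the IE_2 order.
Tabulated IE_2 (kJ/mol): P 1907, K 3052.
So the second ionization energies run P < K.

K, P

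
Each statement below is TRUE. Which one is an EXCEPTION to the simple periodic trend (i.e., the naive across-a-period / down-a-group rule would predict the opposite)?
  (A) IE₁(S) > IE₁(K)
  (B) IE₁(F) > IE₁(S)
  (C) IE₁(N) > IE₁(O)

The general trend: first ionisation energy increases across a period and decreases down a group.
(A) S (period 3, group 16) vs K (period 4, group 1): the stated order agrees with the simple trend.
(B) F (period 2, group 17) vs S (period 3, group 16): the stated order agrees with the simple trend.
(C) N (period 2, group 15) vs O (period 2, group 16): the stated order contradicts the simple trend.
The exception is (C): pairing an electron in O's 2p⁴ costs repulsion energy, so O ionizes more easily than half-filled N (2p³).

(C)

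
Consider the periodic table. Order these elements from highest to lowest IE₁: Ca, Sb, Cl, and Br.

Cl is in period 3, group 17; Ca is in period 4, group 2; Br is in period 4, group 17; Sb is in period 5, group 15.
Removing the outermost electron gets harder across a period and easier down a group.
These span different periods and groups, so the two trends combine.
Sb > Ca: the two effects oppose for this pair; the across-period effect wins (831 vs 590 kJ/mol).
Br > Sb: relative to Sb, both the across-period and down-group shifts push Br's first ionization energy up.
Cl > Br: Cl sits above Br in group 17, so the down-group effect alone puts Cl higher.
Tabulated first ionization energy (kJ/mol): Cl 1251, Ca 590, Br 1140, Sb 831.
So from highest to lowest: Cl > Br > Sb > Ca.

Cl, Br, Sb, Ca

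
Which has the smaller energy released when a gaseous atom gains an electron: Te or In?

In

In is in period 5, group 13; Te is in period 5, group 16.
Atoms with high Z_eff and room in the valence shell (especially the halogens) have the most exothermic electron affinities.
All lie in period 5, so electron affinity increases left to right.
So In has the smaller energy released when a gaseous atom gains an electron (In < Te).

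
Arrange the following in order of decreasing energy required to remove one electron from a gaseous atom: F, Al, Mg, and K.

F > Mg > Al > K

F is in period 2, group 17; Mg is in period 3, group 2; Al is in period 3, group 13; K is in period 4, group 1.
Across a period the outer electron is held more tightly (higher IE₁); down a group it sits in a higher shell, more shielded, and comes off more easily.
Neither a single period nor a single group — weigh both effects.
Al > K: both effects reinforce here, so Al is clearly the higher of the two.
Mg > Al: this pair runs against the simple trend — see the exception note.
F > Mg: relative to Mg, both the across-period and down-group shifts push F's first ionization energy up.
Note the exception: Mg has a higher first ionization energy than Al, contrary to the simple trend — Al's single 3p electron is easier to remove than one from Mg's filled 3s².
For reference (kJ/mol): F 1681, Mg 738, Al 578, K 419.
So from highest to lowest: F > Mg > Al > K.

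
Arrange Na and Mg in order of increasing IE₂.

Mg < Na

IE_2 is the cost of taking one more electron from the +1 cation: Na⁺ is the bare [Ne] core; Mg⁺ still has 1 valence electron.
Pulling an electron out of a noble-gas core costs far more than removing a remaining valence electron, so Na sits at the high end of IE_2.
Tabulated IE_2 (kJ/mol): Na 4562, Mg 1451.
Hence IE_2: Mg < Na.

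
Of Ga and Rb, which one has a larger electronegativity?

Ga

Ga is in period 4, group 13; Rb is in period 5, group 1.
Electronegativity increases across a period and decreases down a group, tracking effective nuclear charge and atomic size.
Neither a single period nor a single group — weigh both effects.
Ga > Rb: relative to Rb, both the across-period and down-group shifts push Ga's electronegativity up.
Approximate values (Pauling): Ga 1.81, Rb 0.82.
So Ga has the larger electronegativity (Ga > Rb).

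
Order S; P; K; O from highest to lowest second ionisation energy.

O > K > S > P

After 1 electron has been removed, what remains? S⁺ still has 5 valence electrons; P⁺ still has 4 valence electrons; K⁺ is the bare [Ar] core; O⁺ still has 5 valence electrons.
Usually core removal costs more than valence removal, but here the competition is close: a tightly held n=2 valence electron can cost more to remove than an n=3 core electron, so the actual values have to decide it.
Valence configurations: S⁺ [Ne]3s²3p³, P⁺ [Ne]3s²3p², O⁺ [He]2s²2p³.
Tabulated IE_2 (kJ/mol): S 2252, P 1907, K 3052, O 3388.
Overall IE_2 order: P < S < K < O.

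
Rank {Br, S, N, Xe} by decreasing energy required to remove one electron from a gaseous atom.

N is in period 2, group 15; S is in period 3, group 16; Br is in period 4, group 17; Xe is in period 5, group 18.
Across a period the outer electron is held more tightly (higher IE₁); down a group it sits in a higher shell, more shielded, and comes off more easily.
A diagonal step moves right (one effect) and down (the opposite effect) at once.
Br > S: period and group pull opposite ways; the across-period shift dominates (1140 vs 1000 kJ/mol).
Xe > Br: the two effects oppose for this pair; the across-period effect wins (1170 vs 1140 kJ/mol).
N > Xe: the two effects oppose for this pair; the down-group effect wins (1402 vs 1170 kJ/mol).
Approximate values (kJ/mol): N 1402, S 1000, Br 1140, Xe 1170.
So from highest to lowest: N > Xe > Br > S.

N, Xe, Br, S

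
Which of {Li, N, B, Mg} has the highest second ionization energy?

Consider each +1 ion: Li⁺ is the bare [He] core; N⁺ still has 4 valence electrons; B⁺ still has 2 valence electrons; Mg⁺ still has 1 valence electron.
Core electrons are held far more tightly than valence electrons, so Li tops the IE_2 order.
Valence configurations: N⁺ [He]2s²2p², B⁺ [He]2s², Mg⁺ [Ne]3s¹.
Approximate IE_2 values (kJ/mol): Li 7298, N 2856, B 2427, Mg 1451.
Overall IE_2 order: Mg < B < N < Li.

Li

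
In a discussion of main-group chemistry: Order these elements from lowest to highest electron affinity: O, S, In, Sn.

In, Sn, O, S

O is in period 2, group 16; S is in period 3, group 16; In is in period 5, group 13; Sn is in period 5, group 14.
Electron affinity generally becomes more exothermic across a period toward the halogens and less exothermic down a group.
Here both period and group differ, so the two effects have to be weighed against each other.
Sn > In: Sn lies to the right of In in period 5, so the across-period effect alone puts Sn higher.
O > Sn: relative to Sn, both the across-period and down-group shifts push O's electron affinity up.
S > O: this pair runs against the simple trend — see the exception note.
Note the exception: S has a higher electron affinity than O, contrary to the simple trend — the compact 2p subshell of O repels the added electron more than S's larger 3p does.
Approximate values (kJ/mol): O 141, S 200, In 29, Sn 107.
So from lowest to highest: In < Sn < O < S.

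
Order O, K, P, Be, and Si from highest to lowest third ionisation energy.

Be, O, K, Si, P

After 2 electrons have been removed, what remains? O²⁺ still has 4 valence electrons; K²⁺ is already 1 electron into the core; P²⁺ still has 3 valence electrons; Be²⁺ is the bare [He] core; Si²⁺ still has 2 valence electrons.
Usually core removal costs more than valence removal, but here the competition is close: a tightly held n=2 valence electron can cost more to remove than an n=3 core electron, so the actual values have to decide it.
Valence configurations: O²⁺ [He]2s²2p², P²⁺ [Ne]3s²3p¹, Si²⁺ [Ne]3s².
P²⁺ loses a lone 3p electron whereas Si²⁺ must break into a filled 3s² pair, so IE_3(Si) > IE_3(P) even though P has the higher nuclear charge.
The numbers (kJ/mol): O 5300, K 4420, P 2914, Be 14849, Si 3232.
Putting it together, IE_3: P < Si < K < O < Be.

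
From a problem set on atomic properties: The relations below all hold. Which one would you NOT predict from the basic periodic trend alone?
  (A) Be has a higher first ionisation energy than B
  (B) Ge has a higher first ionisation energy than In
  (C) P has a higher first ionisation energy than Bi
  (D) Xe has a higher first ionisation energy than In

The general trend: first ionisation energy increases across a period and decreases down a group.
(A) Be (period 2, group 2) vs B (period 2, group 13): the stated order contradicts the simple trend.
(B) Ge (period 4, group 14) vs In (period 5, group 13): the stated order agrees with the simple trend.
(C) P (period 3, group 15) vs Bi (period 6, group 15): the stated order agrees with the simple trend.
(D) Xe (period 5, group 18) vs In (period 5, group 13): the stated order agrees with the simple trend.
The exception is (A): removing B's lone 2p electron is easier than breaking Be's filled 2s².

(A)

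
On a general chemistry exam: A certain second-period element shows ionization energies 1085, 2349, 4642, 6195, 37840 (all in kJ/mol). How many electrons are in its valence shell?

Look for the largest jump between consecutive ionization energies: IE5/IE4 ≈ 6.1, far larger than any earlier ratio.
That jump marks the point where a core electron is being removed. So the atom has 4 valence electrons.

4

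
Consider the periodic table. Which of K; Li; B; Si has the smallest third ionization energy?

Si

Consider each +2 ion: K²⁺ is already 1 electron into the core; Li²⁺ is already 1 electron into the core; B²⁺ still has 1 valence electron; Si²⁺ still has 2 valence electrons.
Pulling an electron out of a noble-gas core costs far more than removing a remaining valence electron, so K and Li sit at the high end of IE_3.
Valence configurations: B²⁺ [He]2s¹, Si²⁺ [Ne]3s².
Tabulated IE_3 (kJ/mol): K 4420, Li 11815, B 3660, Si 3232.
So the third ionization energies run Si < B < K < Li.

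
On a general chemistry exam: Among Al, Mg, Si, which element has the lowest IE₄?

IE_4 is the cost of taking one more electron from the +3 cation: Al³⁺ is the bare [Ne] core; Mg³⁺ is already 1 electron into the core; Si³⁺ still has 1 valence electron.
Breaking into a closed-shell core is much more expensive than removing a leftover valence electron — Mg and Al have the largest IE_4 here.
Tabulated IE_4 (kJ/mol): Al 11577, Mg 10543, Si 4356.
Putting it together, IE_4: Si < Mg < Al.

Si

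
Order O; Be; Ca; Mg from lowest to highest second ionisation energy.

Ca < Mg < Be < O

The second ionization energy removes an electron from the +1 ion. For each element: O⁺ still has 5 valence electrons; Be⁺ still has 1 valence electron; Ca⁺ still has 1 valence electron; Mg⁺ still has 1 valence electron.
All are still removing valence electrons, so compare the +1 ions as you would atoms: IE_2 generally rises across a period (higher Z_eff) and falls down a group (larger shell), subject to the usual subshell exceptions.
Valence configurations: O⁺ [He]2s²2p³, Be⁺ [He]2s¹, Ca⁺ [Ar]4s¹, Mg⁺ [Ne]3s¹.
Approximate IE_2 values (kJ/mol): O 3388, Be 1757, Ca 1145, Mg 1451.
Putting it together, IE_2: Ca < Mg < Be < O.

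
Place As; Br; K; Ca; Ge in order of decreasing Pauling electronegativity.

Br, As, Ge, Ca, K

K is in period 4, group 1; Ca is in period 4, group 2; Ge is in period 4, group 14; As is in period 4, group 15; Br is in period 4, group 17.
Atoms toward the upper right of the periodic table pull bonding electrons most strongly.
All lie in period 4, so electronegativity increases left to right.
So from highest to lowest: Br > As > Ge > Ca > K.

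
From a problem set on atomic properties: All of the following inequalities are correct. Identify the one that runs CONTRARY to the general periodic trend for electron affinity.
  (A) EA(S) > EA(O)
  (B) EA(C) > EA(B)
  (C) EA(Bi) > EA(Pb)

(A)

The general trend: electron affinity increases across a period and decreases down a group.
(A) S (period 3, group 16) vs O (period 2, group 16): the stated order contradicts the simple trend.
(B) C (period 2, group 14) vs B (period 2, group 13): the stated order agrees with the simple trend.
(C) Bi (period 6, group 15) vs Pb (period 6, group 14): the stated order agrees with the simple trend.
The exception is (A): the compact 2p subshell of O repels the added electron more than S's larger 3p does.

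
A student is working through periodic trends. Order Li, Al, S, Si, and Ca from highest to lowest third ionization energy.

After 2 electrons have been removed, what remains? Li²⁺ is already 1 electron into the core; Al²⁺ still has 1 valence electron; S²⁺ still has 4 valence electrons; Si²⁺ still has 2 valence electrons; Ca²⁺ is the bare [Ar] core.
Breaking into a closed-shell core is much more expensive than removing a leftover valence electron — Ca and Li have the largest IE_3 here.
Valence configurations: Al²⁺ [Ne]3s¹, S²⁺ [Ne]3s²3p², Si²⁺ [Ne]3s².
The numbers (kJ/mol): Li 11815, Al 2745, S 3357, Si 3232, Ca 4912.
Hence IE_3: Al < Si < S < Ca < Li.

Li > Ca > S > Si > Al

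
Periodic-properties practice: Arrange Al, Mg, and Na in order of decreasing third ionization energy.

Mg > Na > Al

IE_3 is the cost of taking one more electron from the +2 cation: Al²⁺ still has 1 valence electron; Mg²⁺ is the bare [Ne] core; Na²⁺ is already 1 electron into the core.
Breaking into a closed-shell core is much more expensive than removing a leftover valence electron — Na and Mg have the largest IE_3 here.
The numbers (kJ/mol): Al 2745, Mg 7733, Na 6910.
Overall IE_3 order: Al < Na < Mg.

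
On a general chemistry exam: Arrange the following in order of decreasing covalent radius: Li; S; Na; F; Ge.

Li is in period 2, group 1; F is in period 2, group 17; Na is in period 3, group 1; S is in period 3, group 16; Ge is in period 4, group 14.
Across a period the added protons contract the valence shell; down a group each new principal shell makes the atom larger.
Neither a single period nor a single group — weigh both effects.
S > F: relative to F, both the across-period and down-group shifts push S's atomic radius up.
Ge > S: relative to S, both the across-period and down-group shifts push Ge's atomic radius up.
Li > Ge: period and group pull opposite ways; the across-period shift dominates (133 vs 121 pm).
Na > Li: Na sits below Li in group 1, so the down-group effect alone puts Na larger.
Approximate values (pm): Li 133, F 64, Na 155, S 103, Ge 121.
So from largest to smallest: Na > Li > Ge > S > F.

Na > Li > Ge > S > F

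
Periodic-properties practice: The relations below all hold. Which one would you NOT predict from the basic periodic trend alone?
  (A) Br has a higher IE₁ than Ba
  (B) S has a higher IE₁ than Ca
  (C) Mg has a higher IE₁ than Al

The general trend: IE₁ increases across a period and decreases down a group.
(A) Br (period 4, group 17) vs Ba (period 6, group 2): the stated order agrees with the simple trend.
(B) S (period 3, group 16) vs Ca (period 4, group 2): the stated order agrees with the simple trend.
(C) Mg (period 3, group 2) vs Al (period 3, group 13): the stated order contradicts the simple trend.
The exception is (C): Al's single 3p electron is easier to remove than one from Mg's filled 3s².

(C)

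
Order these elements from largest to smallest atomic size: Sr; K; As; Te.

K > Sr > Te > As

Radius decreases left→right (rising Z_eff, same n) and increases top→bottom (higher n).
Here both period and group differ, so the two effects have to be weighed against each other.
Te > As: the two effects oppose for this pair; the down-group effect wins (136 vs 121 pm).
Sr > Te: Sr lies to the left of Te in period 5, so the across-period effect alone puts Sr larger.
K > Sr: period and group pull opposite ways; the across-period shift dominates (196 vs 185 pm).
Tabulated atomic radius (pm): K 196, As 121, Sr 185, Te 136.
So from largest to smallest: K > Sr > Te > As.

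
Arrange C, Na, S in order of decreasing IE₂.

Na > C > S

IE_2 is the cost of taking one more electron from the +1 cation: C⁺ still has 3 valence electrons; Na⁺ is the bare [Ne] core; S⁺ still has 5 valence electrons.
Core electrons are held far more tightly than valence electrons, so Na tops the IE_2 order.
Valence configurations: C⁺ [He]2s²2p¹, S⁺ [Ne]3s²3p³.
Tabulated IE_2 (kJ/mol): C 2353, Na 4562, S 2252.
Putting it together, IE_2: S < C < Na.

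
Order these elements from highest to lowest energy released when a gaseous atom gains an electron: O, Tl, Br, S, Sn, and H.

Br > S > O > Sn > H > Tl

Electron affinity generally becomes more exothermic across a period toward the halogens and less exothermic down a group.
Here both period and group differ, so the two effects have to be weighed against each other.
H > Tl: the two effects oppose for this pair; the down-group effect wins (73 vs 19 kJ/mol).
Sn > H: the two effects oppose for this pair; the across-period effect wins (107 vs 73 kJ/mol).
O > Sn: both effects reinforce here, so O is clearly the higher of the two.
S > O: this pair runs against the simple trend — see the exception note.
Br > S: the two effects oppose for this pair; the across-period effect wins (325 vs 200 kJ/mol).
Note the exception: S has a higher electron affinity than O, contrary to the simple trend — the compact 2p subshell of O repels the added electron more than S's larger 3p does.
For reference (kJ/mol): H 73, O 141, S 200, Br 325, Sn 107, Tl 19.
So from highest to lowest: Br > S > O > Sn > H > Tl.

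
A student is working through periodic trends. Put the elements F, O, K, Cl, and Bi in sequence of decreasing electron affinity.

O is in period 2, group 16; F is in period 2, group 17; Cl is in period 3, group 17; K is in period 4, group 1; Bi is in period 6, group 15.
Adding an electron releases more energy for atoms nearer the top right (short of the noble gases).
These span different periods and groups, so the two trends combine.
Bi > K: period and group pull opposite ways; the across-period shift dominates (91 vs 48 kJ/mol).
O > Bi: relative to Bi, both the across-period and down-group shifts push O's electron affinity up.
F > O: both are in period 2; the period trend gives F the larger value.
Cl > F: this pair runs against the simple trend — see the exception note.
Note the exception: Cl has a higher electron affinity than F, contrary to the simple trend — F's small 2p subshell makes the incoming electron feel strong e⁻–e⁻ repulsion, so Cl actually releases more energy on gaining an electron.
Tabulated electron affinity (kJ/mol): O 141, F 328, Cl 349, K 48, Bi 91.
So from highest to lowest: Cl > F > O > Bi > K.

Cl, F, O, Bi, K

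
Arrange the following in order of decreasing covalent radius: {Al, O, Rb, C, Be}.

Be is in period 2, group 2; C is in period 2, group 14; O is in period 2, group 16; Al is in period 3, group 13; Rb is in period 5, group 1.
Atomic radius shrinks across a period as nuclear charge pulls the same shell inward, and grows down a group as new shells are added.
These span different periods and groups, so the two trends combine.
C > O: C lies to the left of O in period 2, so the across-period effect alone puts C larger.
Be > C: both are in period 2; the period trend gives Be the larger value.
Al > Be: period and group pull opposite ways; the down-group shift dominates (126 vs 102 pm).
Rb > Al: both effects reinforce here, so Rb is clearly the larger of the two.
Tabulated atomic radius (pm): Be 102, C 75, O 63, Al 126, Rb 210.
So from largest to smallest: Rb > Al > Be > C > O.

Rb > Al > Be > C > O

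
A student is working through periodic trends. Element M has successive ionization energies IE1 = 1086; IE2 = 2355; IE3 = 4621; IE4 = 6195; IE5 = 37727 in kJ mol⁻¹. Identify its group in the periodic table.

Look for the largest jump between consecutive ionization energies: IE5/IE4 ≈ 6.1, far larger than any earlier ratio.
That jump marks the point where a core electron is being removed. So the atom has 4 valence electrons.
A main-group element with 4 valence electrons is in group 14.

Group 14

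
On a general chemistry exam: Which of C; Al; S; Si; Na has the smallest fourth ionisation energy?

After 3 electrons have been removed, what remains? C³⁺ still has 1 valence electron; Al³⁺ is the bare [Ne] core; S³⁺ still has 3 valence electrons; Si³⁺ still has 1 valence electron; Na³⁺ is already 2 electrons into the core.
Pulling an electron out of a noble-gas core costs far more than removing a remaining valence electron, so Na and Al sit at the high end of IE_4.
Valence configurations: C³⁺ [He]2s¹, S³⁺ [Ne]3s²3p¹, Si³⁺ [Ne]3s¹.
Tabulated IE_4 (kJ/mol): C 6223, Al 11577, S 4556, Si 4356, Na 9543.
So the fourth ionization energies run Si < S < C < Na < Al.

Si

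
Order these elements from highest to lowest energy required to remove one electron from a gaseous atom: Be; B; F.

F, Be, B

Removing the outermost electron gets harder across a period and easier down a group.
All lie in period 2; the across-period trend (first ionization energy increases left to right) applies, with the exception below.
Note the exception: Be has a higher first ionization energy than B, contrary to the simple trend — removing B's lone 2p electron is easier than breaking Be's filled 2s².
Approximate values (kJ/mol): Be 900, B 801, F 1681.
So from highest to lowest: F > Be > B.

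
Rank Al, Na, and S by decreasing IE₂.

Na, S, Al

The second ionization energy removes an electron from the +1 ion. For each element: Al⁺ still has 2 valence electrons; Na⁺ is the bare [Ne] core; S⁺ still has 5 valence electrons.
Pulling an electron out of a noble-gas core costs far more than removing a remaining valence electron, so Na sits at the high end of IE_2.
Valence configurations: Al⁺ [Ne]3s², S⁺ [Ne]3s²3p³.
Approximate IE_2 values (kJ/mol): Al 1817, Na 4562, S 2252.
Hence IE_2: Al < S < Na.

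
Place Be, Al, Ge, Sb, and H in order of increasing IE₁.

H is in period 1, group 1; Be is in period 2, group 2; Al is in period 3, group 13; Ge is in period 4, group 14; Sb is in period 5, group 15.
IE₁ increases left→right with effective nuclear charge and decreases top→bottom as the valence shell moves farther out.
These sit on a diagonal, where the across-period and down-group effects partly cancel.
Ge > Al: the two effects oppose for this pair; the across-period effect wins (762 vs 578 kJ/mol).
Sb > Ge: the two effects oppose for this pair; the across-period effect wins (831 vs 762 kJ/mol).
Be > Sb: the two effects oppose for this pair; the down-group effect wins (900 vs 831 kJ/mol).
H > Be: period and group pull opposite ways; the down-group shift dominates (1312 vs 900 kJ/mol).
Approximate values (kJ/mol): H 1312, Be 900, Al 578, Ge 762, Sb 831.
So from lowest to highest: Al < Ge < Sb < Be < H.

Al < Ge < Sb < Be < H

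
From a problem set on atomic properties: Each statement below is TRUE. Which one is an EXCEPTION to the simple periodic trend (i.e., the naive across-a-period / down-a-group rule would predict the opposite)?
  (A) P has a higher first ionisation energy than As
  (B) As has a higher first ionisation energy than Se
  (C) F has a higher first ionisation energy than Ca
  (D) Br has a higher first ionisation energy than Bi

(B)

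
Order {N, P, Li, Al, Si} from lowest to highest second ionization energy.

Consider each +1 ion: N⁺ still has 4 valence electrons; P⁺ still has 4 valence electrons; Li⁺ is the bare [He] core; Al⁺ still has 2 valence electrons; Si⁺ still has 3 valence electrons.
Core electrons are held far more tightly than valence electrons, so Li tops the IE_2 order.
Valence configurations: N⁺ [He]2s²2p², P⁺ [Ne]3s²3p², Al⁺ [Ne]3s², Si⁺ [Ne]3s²3p¹.
Si⁺ loses a lone 3p electron whereas Al⁺ must break into a filled 3s² pair, so IE_2(Al) > IE_2(Si) even though Si has the higher nuclear charge.
Approximate IE_2 values (kJ/mol): N 2856, P 1907, Li 7298, Al 1817, Si 1577.
Putting it together, IE_2: Si < Al < P < N < Li.

Si, Al, P, N, Li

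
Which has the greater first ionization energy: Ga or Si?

Si

Removing the outermost electron gets harder across a period and easier down a group.
Neither a single period nor a single group — weigh both effects.
Si > Ga: both effects reinforce here, so Si is clearly the higher of the two.
For reference (kJ/mol): Si 786, Ga 579.
So Si has the greater first ionization energy (Si > Ga).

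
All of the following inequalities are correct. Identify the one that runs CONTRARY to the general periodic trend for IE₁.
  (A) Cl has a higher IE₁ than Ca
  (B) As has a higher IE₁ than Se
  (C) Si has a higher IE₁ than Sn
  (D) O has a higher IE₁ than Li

(B)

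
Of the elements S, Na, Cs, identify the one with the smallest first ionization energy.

Across a period the outer electron is held more tightly (higher IE₁); down a group it sits in a higher shell, more shielded, and comes off more easily.
Here both period and group differ, so the two effects have to be weighed against each other.
Na > Cs: they share group 1; the group trend gives Na the larger value.
S > Na: both are in period 3; the period trend gives S the larger value.
For reference (kJ/mol): Na 496, S 1000, Cs 376.
The smallest first ionization energy among these belongs to Cs.

Cs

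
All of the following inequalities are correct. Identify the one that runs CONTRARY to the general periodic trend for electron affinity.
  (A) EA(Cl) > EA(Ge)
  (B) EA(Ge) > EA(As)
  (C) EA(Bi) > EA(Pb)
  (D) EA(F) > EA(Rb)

(B)

The general trend: electron affinity increases across a period and decreases down a group.
(A) Cl (period 3, group 17) vs Ge (period 4, group 14): the stated order agrees with the simple trend.
(B) Ge (period 4, group 14) vs As (period 4, group 15): the stated order contradicts the simple trend.
(C) Bi (period 6, group 15) vs Pb (period 6, group 14): the stated order agrees with the simple trend.
(D) F (period 2, group 17) vs Rb (period 5, group 1): the stated order agrees with the simple trend.
The exception is (B): adding an electron to As's half-filled 4p³ is unfavourable, so Ge (4p²) has the more exothermic EA.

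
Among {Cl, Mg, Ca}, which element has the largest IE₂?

After 1 electron has been removed, what remains? Cl⁺ still has 6 valence electrons; Mg⁺ still has 1 valence electron; Ca⁺ still has 1 valence electron.
All are still removing valence electrons, so compare the +1 ions as you would atoms: IE_2 generally rises across a period (higher Z_eff) and falls down a group (larger shell), subject to the usual subshell exceptions.
Valence configurations: Cl⁺ [Ne]3s²3p⁴, Mg⁺ [Ne]3s¹, Ca⁺ [Ar]4s¹.
Tabulated IE_2 (kJ/mol): Cl 2298, Mg 1451, Ca 1145.
So the second ionization energies run Ca < Mg < Cl.

Cl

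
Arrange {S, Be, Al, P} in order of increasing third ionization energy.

Al < P < S < Be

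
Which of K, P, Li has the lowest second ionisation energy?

P

Consider each +1 ion: K⁺ is the bare [Ar] core; P⁺ still has 4 valence electrons; Li⁺ is the bare [He] core.
Breaking into a closed-shell core is much more expensive than removing a leftover valence electron — K and Li have the largest IE_2 here.
Tabulated IE_2 (kJ/mol): K 3052, P 1907, Li 7298.
Hence IE_2: P < K < Li.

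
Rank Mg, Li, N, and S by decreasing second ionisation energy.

Consider each +1 ion: Mg⁺ still has 1 valence electron; Li⁺ is the bare [He] core; N⁺ still has 4 valence electrons; S⁺ still has 5 valence electrons.
Core electrons are held far more tightly than valence electrons, so Li tops the IE_2 order.
Valence configurations: Mg⁺ [Ne]3s¹, N⁺ [He]2s²2p², S⁺ [Ne]3s²3p³.
The numbers (kJ/mol): Mg 1451, Li 7298, N 2856, S 2252.
Putting it together, IE_2: Mg < S < N < Li.

Li, N, S, Mg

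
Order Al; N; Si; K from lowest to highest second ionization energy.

Si, Al, N, K

After 1 electron has been removed, what remains? Al⁺ still has 2 valence electrons; N⁺ still has 4 valence electrons; Si⁺ still has 3 valence electrons; K⁺ is the bare [Ar] core.
Pulling an electron out of a noble-gas core costs far more than removing a remaining valence electron, so K sits at the high end of IE_2.
Valence configurations: Al⁺ [Ne]3s², N⁺ [He]2s²2p², Si⁺ [Ne]3s²3p¹.
Si⁺ loses a lone 3p electron whereas Al⁺ must break into a filled 3s² pair, so IE_2(Al) > IE_2(Si) even though Si has the higher nuclear charge.
Approximate IE_2 values (kJ/mol): Al 1817, N 2856, Si 1577, K 3052.
So the second ionization energies run Si < Al < N < K.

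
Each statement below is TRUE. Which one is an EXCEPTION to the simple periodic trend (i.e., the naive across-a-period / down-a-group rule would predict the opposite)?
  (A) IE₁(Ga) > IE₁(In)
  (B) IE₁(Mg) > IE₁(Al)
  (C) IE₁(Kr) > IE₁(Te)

The general trend: first ionization energy increases across a period and decreases down a group.
(A) Ga (period 4, group 13) vs In (period 5, group 13): the stated order agrees with the simple trend.
(B) Mg (period 3, group 2) vs Al (period 3, group 13): the stated order contradicts the simple trend.
(C) Kr (period 4, group 18) vs Te (period 5, group 16): the stated order agrees with the simple trend.
The exception is (B): Al's single 3p electron is easier to remove than one from Mg's filled 3s².

(B)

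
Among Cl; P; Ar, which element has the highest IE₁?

P is in period 3, group 15; Cl is in period 3, group 17; Ar is in period 3, group 18.
Across a period the outer electron is held more tightly (higher IE₁); down a group it sits in a higher shell, more shielded, and comes off more easily.
All lie in period 3, so first ionization energy increases left to right.
The highest IE₁ among these belongs to Ar.

Ar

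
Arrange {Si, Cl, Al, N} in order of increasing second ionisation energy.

Si, Al, Cl, N

After 1 electron has been removed, what remains? Si⁺ still has 3 valence electrons; Cl⁺ still has 6 valence electrons; Al⁺ still has 2 valence electrons; N⁺ still has 4 valence electrons.
All are still removing valence electrons, so compare the +1 ions as you would atoms: IE_2 generally rises across a period (higher Z_eff) and falls down a group (larger shell), subject to the usual subshell exceptions.
Valence configurations: Si⁺ [Ne]3s²3p¹, Cl⁺ [Ne]3s²3p⁴, Al⁺ [Ne]3s², N⁺ [He]2s²2p².
Si⁺ loses a lone 3p electron whereas Al⁺ must break into a filled 3s² pair, so IE_2(Al) > IE_2(Si) even though Si has the higher nuclear charge.
The numbers (kJ/mol): Si 1577, Cl 2298, Al 1817, N 2856.
Hence IE_2: Si < Al < Cl < N.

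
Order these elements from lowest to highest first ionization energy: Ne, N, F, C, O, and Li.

Li is in period 2, group 1; C is in period 2, group 14; N is in period 2, group 15; O is in period 2, group 16; F is in period 2, group 17; Ne is in period 2, group 18.
First ionization energy rises across a period (greater Z_eff holds electrons more tightly) and falls down a group (valence electrons are farther from the nucleus).
All lie in period 2; the across-period trend (first ionization energy increases left to right) applies, with the exception below.
Note the exception: N has a higher first ionization energy than O, contrary to the simple trend — pairing an electron in O's 2p⁴ costs repulsion energy, so O ionizes more easily than half-filled N (2p³).
Approximate values (kJ/mol): Li 520, C 1086, N 1402, O 1314, F 1681, Ne 2081.
So from lowest to highest: Li < C < O < N < F < Ne.

Li < C < O < N < F < Ne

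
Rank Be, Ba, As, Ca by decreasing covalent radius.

Moving right in a period, electrons are added to the same shell under a stronger nuclear pull, so atoms get smaller; moving down, a new shell is opened and atoms get larger.
These span different periods and groups, so the two trends combine.
As > Be: period and group pull opposite ways; the down-group shift dominates (121 vs 102 pm).
Ca > As: Ca lies to the left of As in period 4, so the across-period effect alone puts Ca larger.
Ba > Ca: Ba sits below Ca in group 2, so the down-group effect alone puts Ba larger.
Approximate values (pm): Be 102, Ca 171, As 121, Ba 196.
So from largest to smallest: Ba > Ca > As > Be.

Ba > Ca > As > Be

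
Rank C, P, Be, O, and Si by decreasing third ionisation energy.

Be > O > C > Si > P

The third ionization energy removes an electron from the +2 ion. For each element: C²⁺ still has 2 valence electrons; P²⁺ still has 3 valence electrons; Be²⁺ is the bare [He] core; O²⁺ still has 4 valence electrons; Si²⁺ still has 2 valence electrons.
Core electrons are held far more tightly than valence electrons, so Be tops the IE_3 order.
Valence configurations: C²⁺ [He]2s², P²⁺ [Ne]3s²3p¹, O²⁺ [He]2s²2p², Si²⁺ [Ne]3s².
P²⁺ loses a lone 3p electron whereas Si²⁺ must break into a filled 3s² pair, so IE_3(Si) > IE_3(P) even though P has the higher nuclear charge.
Approximate IE_3 values (kJ/mol): C 4620, P 2914, Be 14849, O 5300, Si 3232.
Putting it together, IE_3: P < Si < C < O < Be.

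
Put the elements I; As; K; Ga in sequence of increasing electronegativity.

K is in period 4, group 1; Ga is in period 4, group 13; As is in period 4, group 15; I is in period 5, group 17.
Atoms toward the upper right of the periodic table pull bonding electrons most strongly.
Here both period and group differ, so the two effects have to be weighed against each other.
Ga > K: Ga lies to the right of K in period 4, so the across-period effect alone puts Ga higher.
As > Ga: both are in period 4; the period trend gives As the larger value.
I > As: the two effects oppose for this pair; the across-period effect wins (2.66 vs 2.18).
Approximate values (Pauling): K 0.82, Ga 1.81, As 2.18, I 2.66.
So from lowest to highest: K < Ga < As < I.

K, Ga, As, I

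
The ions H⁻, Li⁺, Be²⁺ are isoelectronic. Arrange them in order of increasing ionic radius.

All of these have 2 electrons, so size is governed by nuclear charge alone: the more protons, the stronger the pull on the same electron cloud, and the smaller the ion.
Nuclear charges: Be²⁺ (Z=4), Li⁺ (Z=3), H⁻ (Z=1).
Smallest to largest: Be²⁺ < Li⁺ < H⁻.

Be²⁺ < Li⁺ < H⁻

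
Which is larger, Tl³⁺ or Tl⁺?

Tl⁺

Both ions have Z = 81 protons, but Tl³⁺ has lost more electrons, so its remaining electrons feel a larger effective nuclear charge per electron and are pulled in more tightly.
Higher positive charge → smaller ion, so Tl⁺ > Tl³⁺.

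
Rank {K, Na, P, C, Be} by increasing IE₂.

Be, P, C, K, Na

After 1 electron has been removed, what remains? K⁺ is the bare [Ar] core; Na⁺ is the bare [Ne] core; P⁺ still has 4 valence electrons; C⁺ still has 3 valence electrons; Be⁺ still has 1 valence electron.
Pulling an electron out of a noble-gas core costs far more than removing a remaining valence electron, so K and Na sit at the high end of IE_2.
Valence configurations: P⁺ [Ne]3s²3p², C⁺ [He]2s²2p¹, Be⁺ [He]2s¹.
Approximate IE_2 values (kJ/mol): K 3052, Na 4562, P 1907, C 2353, Be 1757.
So the second ionization energies run Be < P < C < K < Na.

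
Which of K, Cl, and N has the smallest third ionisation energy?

IE_3 is the cost of taking one more electron from the +2 cation: K²⁺ is already 1 electron into the core; Cl²⁺ still has 5 valence electrons; N²⁺ still has 3 valence electrons.
Usually core removal costs more than valence removal, but here the competition is close: a tightly held n=2 valence electron can cost more to remove than an n=3 core electron, so the actual values have to decide it.
Valence configurations: Cl²⁺ [Ne]3s²3p³, N²⁺ [He]2s²2p¹.
The numbers (kJ/mol): K 4420, Cl 3822, N 4578.
Putting it together, IE_3: Cl < K < N.

Cl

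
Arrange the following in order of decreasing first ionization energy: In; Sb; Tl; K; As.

As, Sb, Tl, In, K

K is in period 4, group 1; As is in period 4, group 15; In is in period 5, group 13; Sb is in period 5, group 15; Tl is in period 6, group 13.
First ionization energy rises across a period (greater Z_eff holds electrons more tightly) and falls down a group (valence electrons are farther from the nucleus).
These span different periods and groups, so the two trends combine.
In > K: the two effects oppose for this pair; the across-period effect wins (558 vs 419 kJ/mol).
Tl > In: this pair runs against the simple trend — see the exception note.
Sb > Tl: both effects reinforce here, so Sb is clearly the higher of the two.
As > Sb: they share group 15; the group trend gives As the larger value.
Note the exception: Tl has a higher first ionization energy than In, contrary to the simple trend — relativistic 6s stabilisation and poor 4f/5d shielding distort the trend for the heavy p-block elements.
Approximate values (kJ/mol): K 419, As 947, In 558, Sb 831, Tl 589.
So from highest to lowest: As > Sb > Tl > In > K.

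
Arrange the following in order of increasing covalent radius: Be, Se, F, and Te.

F < Be < Se < Te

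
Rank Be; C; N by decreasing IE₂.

After 1 electron has been removed, what remains? Be⁺ still has 1 valence electron; C⁺ still has 3 valence electrons; N⁺ still has 4 valence electrons.
All are still removing valence electrons, so compare the +1 ions as you would atoms: IE_2 generally rises across a period (higher Z_eff) and falls down a group (larger shell), subject to the usual subshell exceptions.
Valence configurations: Be⁺ [He]2s¹, C⁺ [He]2s²2p¹, N⁺ [He]2s²2p².
The numbers (kJ/mol): Be 1757, C 2353, N 2856.
So the second ionization energies run Be < C < N.

N > C > Be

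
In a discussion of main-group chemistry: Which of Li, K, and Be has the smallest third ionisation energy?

IE_3 is the cost of taking one more electron from the +2 cation: Li²⁺ is already 1 electron into the core; K²⁺ is already 1 electron into the core; Be²⁺ is the bare [He] core.
All of these are removing an electron from a noble-gas core or deeper; the smaller core (lower principal quantum number) is held far more tightly, and within a period the higher nuclear charge binds the same core more tightly.
Tabulated IE_3 (kJ/mol): Li 11815, K 4420, Be 14849.
Putting it together, IE_3: K < Li < Be.

K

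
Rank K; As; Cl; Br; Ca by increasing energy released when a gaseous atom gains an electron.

Cl is in period 3, group 17; K is in period 4, group 1; Ca is in period 4, group 2; As is in period 4, group 15; Br is in period 4, group 17.
Electron affinity generally becomes more exothermic across a period toward the halogens and less exothermic down a group.
Neither a single period nor a single group — weigh both effects.
K > Ca: this pair runs against the simple trend — see the exception note.
As > K: both are in period 4; the period trend gives As the larger value.
Br > As: Br lies to the right of As in period 4, so the across-period effect alone puts Br higher.
Cl > Br: they share group 17; the group trend gives Cl the larger value.
Note the exception: K has a higher electron affinity than Ca, contrary to the simple trend — adding an electron to Ca (ns²) has to open a new, higher-energy np subshell, which is unfavourable.
Approximate values (kJ/mol): Cl 349, K 48, Ca 2, As 78, Br 325.
So from lowest to highest: Ca < K < As < Br < Cl.

Ca < K < As < Br < Cl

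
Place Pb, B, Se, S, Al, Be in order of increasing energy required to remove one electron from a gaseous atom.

Al < Pb < B < Be < Se < S

Be is in period 2, group 2; B is in period 2, group 13; Al is in period 3, group 13; S is in period 3, group 16; Se is in period 4, group 16; Pb is in period 6, group 14.
Removing the outermost electron gets harder across a period and easier down a group.
Here both period and group differ, so the two effects have to be weighed against each other.
Pb > Al: period and group pull opposite ways; the across-period shift dominates (716 vs 578 kJ/mol).
B > Pb: period and group pull opposite ways; the down-group shift dominates (801 vs 716 kJ/mol).
Be > B: this pair runs against the simple trend — see the exception note.
Se > Be: the two effects oppose for this pair; the across-period effect wins (941 vs 900 kJ/mol).
S > Se: they share group 16; the group trend gives S the larger value.
Note the exception: Be has a higher first ionization energy than B, contrary to the simple trend — removing B's lone 2p electron is easier than breaking Be's filled 2s².
Tabulated first ionization energy (kJ/mol): Be 900, B 801, Al 578, S 1000, Se 941, Pb 716.
So from lowest to highest: Al < Pb < B < Be < Se < S.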